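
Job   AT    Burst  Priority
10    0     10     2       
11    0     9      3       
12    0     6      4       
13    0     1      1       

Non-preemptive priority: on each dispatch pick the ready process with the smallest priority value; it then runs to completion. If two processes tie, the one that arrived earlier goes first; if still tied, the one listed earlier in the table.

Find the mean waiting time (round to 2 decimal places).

8.00

Schedule: | 13 0-1 | 10 1-11 | 11 11-20 | 12 20-26 |
Completion: 10=11  11=20  12=26  13=1
Turnaround (C−A): 10=11  11=20  12=26  13=1
Waiting times: 10=1, 11=11, 12=20, 13=0
Average waiting = (1+11+20+0) / 4 = 32/4 = 8.00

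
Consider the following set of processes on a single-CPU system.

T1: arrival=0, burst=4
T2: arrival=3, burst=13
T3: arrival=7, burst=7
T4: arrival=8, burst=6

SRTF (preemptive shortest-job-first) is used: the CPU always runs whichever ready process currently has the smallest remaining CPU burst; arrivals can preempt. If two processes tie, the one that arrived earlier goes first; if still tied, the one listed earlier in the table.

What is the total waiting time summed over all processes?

20

Timeline: | T1 0-4 | T2 4-7 | T3 7-14 | T4 14-20 | T2 20-30 |
Completion: T1=4  T2=30  T3=14  T4=20
Waiting = turnaround − burst: T1=0, T2=14, T3=0, T4=6
Total waiting = 0 + 14 + 0 + 6 = 20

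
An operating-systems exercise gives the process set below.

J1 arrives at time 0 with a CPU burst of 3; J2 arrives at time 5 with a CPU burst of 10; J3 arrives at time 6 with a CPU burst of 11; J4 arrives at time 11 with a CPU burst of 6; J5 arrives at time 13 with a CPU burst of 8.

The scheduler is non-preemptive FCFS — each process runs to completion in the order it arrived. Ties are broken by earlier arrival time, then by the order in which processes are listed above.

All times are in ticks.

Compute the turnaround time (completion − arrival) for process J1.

Schedule: | J1 0-3 | idle 3-5 | J2 5-15 | J3 15-26 | J4 26-32 | J5 32-40 |
Completion: J1=3  J2=15  J3=26  J4=32  J5=40
Turnaround(J1) = completion − arrival = 3 − 0 = 3

3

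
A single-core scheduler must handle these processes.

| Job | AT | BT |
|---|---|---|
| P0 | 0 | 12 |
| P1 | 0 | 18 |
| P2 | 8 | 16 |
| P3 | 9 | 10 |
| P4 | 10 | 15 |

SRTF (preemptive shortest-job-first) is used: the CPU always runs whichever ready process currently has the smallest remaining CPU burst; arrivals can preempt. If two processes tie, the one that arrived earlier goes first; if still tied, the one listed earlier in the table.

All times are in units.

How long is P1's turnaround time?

71

Timeline: | P0 0-12 | P3 12-22 | P4 22-37 | P2 37-53 | P1 53-71 |
Completion: P0=12  P1=71  P2=53  P3=22  P4=37
Turnaround (C−A): P0=12  P1=71  P2=45  P3=13  P4=27
Turnaround(P1) = completion − arrival = 71 − 0 = 71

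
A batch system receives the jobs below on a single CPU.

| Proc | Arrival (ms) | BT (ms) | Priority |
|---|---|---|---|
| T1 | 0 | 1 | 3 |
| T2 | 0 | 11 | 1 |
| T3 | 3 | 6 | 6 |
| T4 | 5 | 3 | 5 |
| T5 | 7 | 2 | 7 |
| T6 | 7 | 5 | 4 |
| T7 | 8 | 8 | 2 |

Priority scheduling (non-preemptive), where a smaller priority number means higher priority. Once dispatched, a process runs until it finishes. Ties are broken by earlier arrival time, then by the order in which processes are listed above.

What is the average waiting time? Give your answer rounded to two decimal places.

Schedule: | T2 0-11 | T7 11-19 | T1 19-20 | T6 20-25 | T4 25-28 | T3 28-34 | T5 34-36 |
Completion: T1=20  T2=11  T3=34  T4=28  T5=36  T6=25  T7=19
Turnaround (C−A): T1=20  T2=11  T3=31  T4=23  T5=29  T6=18  T7=11
Waiting times: T1=19, T2=0, T3=25, T4=20, T5=27, T6=13, T7=3
Average waiting = (19+0+25+20+27+13+3) / 7 = 107/7 = 15.29

15.29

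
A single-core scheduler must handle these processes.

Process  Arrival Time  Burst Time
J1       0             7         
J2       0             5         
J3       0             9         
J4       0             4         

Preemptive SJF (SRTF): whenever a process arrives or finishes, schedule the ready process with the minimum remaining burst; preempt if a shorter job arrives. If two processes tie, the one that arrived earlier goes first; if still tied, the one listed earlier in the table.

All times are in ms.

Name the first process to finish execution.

Schedule: | J4 0-4 | J2 4-9 | J1 9-16 | J3 16-25 |
Completion: J1=16  J2=9  J3=25  J4=4
Turnaround (C−A): J1=16  J2=9  J3=25  J4=4
Finish order: J4 → J2 → J1 → J3

J4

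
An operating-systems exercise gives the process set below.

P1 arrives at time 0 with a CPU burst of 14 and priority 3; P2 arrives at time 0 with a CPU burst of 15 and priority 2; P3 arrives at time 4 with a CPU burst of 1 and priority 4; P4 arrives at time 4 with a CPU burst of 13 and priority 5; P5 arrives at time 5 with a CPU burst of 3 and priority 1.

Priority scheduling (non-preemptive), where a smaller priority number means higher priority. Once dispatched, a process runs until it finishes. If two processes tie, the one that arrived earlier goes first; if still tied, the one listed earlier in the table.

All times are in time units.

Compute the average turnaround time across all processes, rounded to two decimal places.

26.20

Gantt: | P2 0-15 | P5 15-18 | P1 18-32 | P3 32-33 | P4 33-46 |
Completion: P1=32  P2=15  P3=33  P4=46  P5=18
Turnaround (C−A): P1=32  P2=15  P3=29  P4=42  P5=13
Turnaround times: P1=32, P2=15, P3=29, P4=42, P5=13
Average turnaround = (32+15+29+42+13) / 5 = 131/5 = 26.20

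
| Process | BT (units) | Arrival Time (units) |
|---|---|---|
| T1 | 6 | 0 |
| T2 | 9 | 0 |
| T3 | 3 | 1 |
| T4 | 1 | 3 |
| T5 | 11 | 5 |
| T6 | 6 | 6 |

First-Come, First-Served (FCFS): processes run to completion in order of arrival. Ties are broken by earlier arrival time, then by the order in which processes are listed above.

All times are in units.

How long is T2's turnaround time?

15

Timeline: | T1 0-6 | T2 6-15 | T3 15-18 | T4 18-19 | T5 19-30 | T6 30-36 |
Completion: T1=6  T2=15  T3=18  T4=19  T5=30  T6=36
Turnaround(T2) = completion − arrival = 15 − 0 = 15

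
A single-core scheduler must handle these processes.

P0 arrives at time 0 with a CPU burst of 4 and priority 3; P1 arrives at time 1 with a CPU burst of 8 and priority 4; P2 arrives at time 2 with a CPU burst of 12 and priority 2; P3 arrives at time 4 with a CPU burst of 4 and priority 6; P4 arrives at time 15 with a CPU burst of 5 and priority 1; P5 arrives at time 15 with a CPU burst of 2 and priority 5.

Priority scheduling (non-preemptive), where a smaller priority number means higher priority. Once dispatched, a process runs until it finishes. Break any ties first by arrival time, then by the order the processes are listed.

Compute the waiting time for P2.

Gantt: | P0 0-4 | P2 4-16 | P4 16-21 | P1 21-29 | P5 29-31 | P3 31-35 |
Completion: P0=4  P1=29  P2=16  P3=35  P4=21  P5=31
Turnaround (C−A): P0=4  P1=28  P2=14  P3=31  P4=6  P5=16
Waiting(P2) = turnaround − burst = 14 − 12 = 2

2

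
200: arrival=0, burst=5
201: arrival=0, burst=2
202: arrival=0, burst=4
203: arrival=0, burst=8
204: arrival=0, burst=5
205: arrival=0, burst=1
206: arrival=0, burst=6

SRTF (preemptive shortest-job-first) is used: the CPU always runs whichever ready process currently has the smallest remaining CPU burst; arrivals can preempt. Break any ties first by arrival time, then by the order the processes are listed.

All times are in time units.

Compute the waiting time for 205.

0

Schedule: | 205 0-1 | 201 1-3 | 202 3-7 | 200 7-12 | 204 12-17 | 206 17-23 | 203 23-31 |
Completion: 200=12  201=3  202=7  203=31  204=17  205=1  206=23
Turnaround (C−A): 200=12  201=3  202=7  203=31  204=17  205=1  206=23
Waiting(205) = turnaround − burst = 1 − 1 = 0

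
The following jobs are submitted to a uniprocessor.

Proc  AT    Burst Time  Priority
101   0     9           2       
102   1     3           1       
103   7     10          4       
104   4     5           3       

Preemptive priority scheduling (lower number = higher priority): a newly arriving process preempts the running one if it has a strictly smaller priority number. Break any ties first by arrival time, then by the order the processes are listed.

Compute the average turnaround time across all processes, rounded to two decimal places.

12.00

Schedule: | 101 0-1 | 102 1-4 | 101 4-12 | 104 12-17 | 103 17-27 |
Completion: 101=12  102=4  103=27  104=17
Turnaround (C−A): 101=12  102=3  103=20  104=13
Turnaround times: 101=12, 102=3, 103=20, 104=13
Average turnaround = (12+3+20+13) / 4 = 48/4 = 12.00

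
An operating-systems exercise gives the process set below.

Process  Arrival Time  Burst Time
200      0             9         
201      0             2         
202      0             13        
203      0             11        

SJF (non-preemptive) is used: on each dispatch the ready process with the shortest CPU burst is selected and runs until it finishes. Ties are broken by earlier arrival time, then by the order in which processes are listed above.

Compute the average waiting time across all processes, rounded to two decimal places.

8.75

Gantt: | 201 0-2 | 200 2-11 | 203 11-22 | 202 22-35 |
Completion: 200=11  201=2  202=35  203=22
Waiting times: 200=2, 201=0, 202=22, 203=11
Average waiting = (2+0+22+11) / 4 = 35/4 = 8.75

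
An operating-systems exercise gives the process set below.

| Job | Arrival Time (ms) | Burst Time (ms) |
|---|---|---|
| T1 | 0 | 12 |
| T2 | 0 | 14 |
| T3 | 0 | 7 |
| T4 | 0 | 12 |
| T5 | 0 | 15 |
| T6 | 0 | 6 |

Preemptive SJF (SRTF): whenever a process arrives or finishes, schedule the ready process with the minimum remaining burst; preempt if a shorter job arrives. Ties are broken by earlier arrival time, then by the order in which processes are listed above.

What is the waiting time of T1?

13

Gantt: | T6 0-6 | T3 6-13 | T1 13-25 | T4 25-37 | T2 37-51 | T5 51-66 |
Completion: T1=25  T2=51  T3=13  T4=37  T5=66  T6=6
Turnaround (C−A): T1=25  T2=51  T3=13  T4=37  T5=66  T6=6
Waiting(T1) = turnaround − burst = 25 − 12 = 13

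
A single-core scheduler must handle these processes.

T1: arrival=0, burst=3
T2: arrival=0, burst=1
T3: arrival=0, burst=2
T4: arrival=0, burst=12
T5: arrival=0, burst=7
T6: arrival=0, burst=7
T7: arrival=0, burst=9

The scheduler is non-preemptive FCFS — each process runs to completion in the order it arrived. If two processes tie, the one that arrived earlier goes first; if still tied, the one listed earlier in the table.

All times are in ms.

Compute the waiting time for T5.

Schedule: | T1 0-3 | T2 3-4 | T3 4-6 | T4 6-18 | T5 18-25 | T6 25-32 | T7 32-41 |
Completion: T1=3  T2=4  T3=6  T4=18  T5=25  T6=32  T7=41
Turnaround (C−A): T1=3  T2=4  T3=6  T4=18  T5=25  T6=32  T7=41
Waiting(T5) = turnaround − burst = 25 − 7 = 18

18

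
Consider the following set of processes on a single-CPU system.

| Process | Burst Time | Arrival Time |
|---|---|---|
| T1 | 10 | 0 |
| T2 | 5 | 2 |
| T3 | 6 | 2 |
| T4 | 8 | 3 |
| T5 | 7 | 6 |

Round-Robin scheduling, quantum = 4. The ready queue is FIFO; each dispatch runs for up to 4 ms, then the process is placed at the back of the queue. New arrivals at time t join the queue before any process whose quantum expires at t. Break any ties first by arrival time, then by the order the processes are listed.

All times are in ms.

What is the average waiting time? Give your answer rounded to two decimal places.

Gantt: | T1 0-4 | T2 4-8 | T3 8-12 | T4 12-16 | T1 16-20 | T5 20-24 | T2 24-25 | T3 25-27 | T4 27-31 | T1 31-33 | T5 33-36 |
Completion: T1=33  T2=25  T3=27  T4=31  T5=36
Waiting times: T1=23, T2=18, T3=19, T4=20, T5=23
Average waiting = (23+18+19+20+23) / 5 = 103/5 = 20.60

20.60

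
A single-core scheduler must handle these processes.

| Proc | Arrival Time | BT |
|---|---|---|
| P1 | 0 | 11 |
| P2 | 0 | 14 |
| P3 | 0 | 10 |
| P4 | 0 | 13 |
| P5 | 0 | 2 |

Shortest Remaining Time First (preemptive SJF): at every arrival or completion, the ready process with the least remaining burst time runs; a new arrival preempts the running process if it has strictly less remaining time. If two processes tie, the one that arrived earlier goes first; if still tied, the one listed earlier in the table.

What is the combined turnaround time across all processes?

Schedule: | P5 0-2 | P3 2-12 | P1 12-23 | P4 23-36 | P2 36-50 |
Completion: P1=23  P2=50  P3=12  P4=36  P5=2
Turnaround (C−A): P1=23  P2=50  P3=12  P4=36  P5=2
Turnaround = completion − arrival: P1=23, P2=50, P3=12, P4=36, P5=2
Total turnaround = 23 + 50 + 12 + 36 + 2 = 123

123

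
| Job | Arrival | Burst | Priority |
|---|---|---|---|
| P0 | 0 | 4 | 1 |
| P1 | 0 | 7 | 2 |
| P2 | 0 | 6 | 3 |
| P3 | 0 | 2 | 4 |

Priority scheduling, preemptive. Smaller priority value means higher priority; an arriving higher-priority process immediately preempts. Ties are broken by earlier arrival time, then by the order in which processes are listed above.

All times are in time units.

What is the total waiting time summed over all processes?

32

Gantt: | P0 0-4 | P1 4-11 | P2 11-17 | P3 17-19 |
Completion: P0=4  P1=11  P2=17  P3=19
Waiting = turnaround − burst: P0=0, P1=4, P2=11, P3=17
Total waiting = 0 + 4 + 11 + 17 = 32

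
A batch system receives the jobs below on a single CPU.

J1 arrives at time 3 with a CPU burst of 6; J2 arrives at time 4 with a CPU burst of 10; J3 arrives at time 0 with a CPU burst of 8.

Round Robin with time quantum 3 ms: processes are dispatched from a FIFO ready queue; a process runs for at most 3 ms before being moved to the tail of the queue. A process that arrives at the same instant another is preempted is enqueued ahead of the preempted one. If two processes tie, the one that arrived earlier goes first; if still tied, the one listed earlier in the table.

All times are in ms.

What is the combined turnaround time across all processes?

Gantt: | J3 0-3 | J1 3-6 | J3 6-9 | J2 9-12 | J1 12-15 | J3 15-17 | J2 17-24 |
Completion: J1=15  J2=24  J3=17
Turnaround = completion − arrival: J1=12, J2=20, J3=17
Total turnaround = 12 + 20 + 17 = 49

49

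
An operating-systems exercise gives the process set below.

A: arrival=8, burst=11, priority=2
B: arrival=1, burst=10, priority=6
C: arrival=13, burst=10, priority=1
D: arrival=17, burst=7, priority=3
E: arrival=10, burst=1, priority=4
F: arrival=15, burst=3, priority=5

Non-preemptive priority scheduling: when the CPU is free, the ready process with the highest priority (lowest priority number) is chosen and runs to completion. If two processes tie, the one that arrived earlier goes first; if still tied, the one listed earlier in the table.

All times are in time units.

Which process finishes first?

B

Schedule: | idle 0-1 | B 1-11 | A 11-22 | C 22-32 | D 32-39 | E 39-40 | F 40-43 |
Completion: A=22  B=11  C=32  D=39  E=40  F=43
Finish order: B → A → C → D → E → F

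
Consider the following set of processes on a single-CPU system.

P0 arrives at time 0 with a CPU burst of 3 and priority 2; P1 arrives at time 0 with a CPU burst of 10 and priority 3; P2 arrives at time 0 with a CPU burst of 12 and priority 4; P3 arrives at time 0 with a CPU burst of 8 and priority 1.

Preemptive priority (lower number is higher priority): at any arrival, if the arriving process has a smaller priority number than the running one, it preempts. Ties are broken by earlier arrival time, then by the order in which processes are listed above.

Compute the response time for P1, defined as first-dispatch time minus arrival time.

11

Timeline: | P3 0-8 | P0 8-11 | P1 11-21 | P2 21-33 |
Completion: P0=11  P1=21  P2=33  P3=8
Turnaround (C−A): P0=11  P1=21  P2=33  P3=8
Response(P1) = first start − arrival = 11 − 0 = 11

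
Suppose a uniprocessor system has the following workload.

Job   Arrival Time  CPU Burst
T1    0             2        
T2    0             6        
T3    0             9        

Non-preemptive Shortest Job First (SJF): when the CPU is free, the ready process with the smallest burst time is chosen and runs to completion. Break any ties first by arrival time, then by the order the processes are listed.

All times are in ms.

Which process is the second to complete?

T2

Schedule: | T1 0-2 | T2 2-8 | T3 8-17 |
Completion: T1=2  T2=8  T3=17
Finish order: T1 → T2 → T3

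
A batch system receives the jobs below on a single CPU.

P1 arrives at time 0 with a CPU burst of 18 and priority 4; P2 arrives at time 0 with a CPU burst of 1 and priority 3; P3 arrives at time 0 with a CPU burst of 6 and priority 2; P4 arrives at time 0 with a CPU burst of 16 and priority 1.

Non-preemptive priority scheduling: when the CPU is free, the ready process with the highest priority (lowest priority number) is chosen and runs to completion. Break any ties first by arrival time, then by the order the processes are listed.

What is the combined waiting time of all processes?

61

Timeline: | P4 0-16 | P3 16-22 | P2 22-23 | P1 23-41 |
Completion: P1=41  P2=23  P3=22  P4=16
Waiting = turnaround − burst: P1=23, P2=22, P3=16, P4=0
Total waiting = 23 + 22 + 16 + 0 = 61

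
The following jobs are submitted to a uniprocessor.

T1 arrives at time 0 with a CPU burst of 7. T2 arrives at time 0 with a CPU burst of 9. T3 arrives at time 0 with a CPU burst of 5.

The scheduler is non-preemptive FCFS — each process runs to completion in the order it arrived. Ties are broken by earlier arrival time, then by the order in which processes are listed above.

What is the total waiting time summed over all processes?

Timeline: | T1 0-7 | T2 7-16 | T3 16-21 |
Completion: T1=7  T2=16  T3=21
Waiting = turnaround − burst: T1=0, T2=7, T3=16
Total waiting = 0 + 7 + 16 = 23

23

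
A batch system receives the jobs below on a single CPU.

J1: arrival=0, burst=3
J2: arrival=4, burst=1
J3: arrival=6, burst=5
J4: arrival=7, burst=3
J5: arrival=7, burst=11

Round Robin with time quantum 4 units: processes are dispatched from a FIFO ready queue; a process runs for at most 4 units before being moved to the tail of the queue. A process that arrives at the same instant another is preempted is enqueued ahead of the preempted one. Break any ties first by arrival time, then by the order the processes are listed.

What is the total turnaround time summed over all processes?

40

Timeline: | J1 0-3 | idle 3-4 | J2 4-5 | idle 5-6 | J3 6-10 | J4 10-13 | J5 13-17 | J3 17-18 | J5 18-25 |
Completion: J1=3  J2=5  J3=18  J4=13  J5=25
Turnaround = completion − arrival: J1=3, J2=1, J3=12, J4=6, J5=18
Total turnaround = 3 + 1 + 12 + 6 + 18 = 40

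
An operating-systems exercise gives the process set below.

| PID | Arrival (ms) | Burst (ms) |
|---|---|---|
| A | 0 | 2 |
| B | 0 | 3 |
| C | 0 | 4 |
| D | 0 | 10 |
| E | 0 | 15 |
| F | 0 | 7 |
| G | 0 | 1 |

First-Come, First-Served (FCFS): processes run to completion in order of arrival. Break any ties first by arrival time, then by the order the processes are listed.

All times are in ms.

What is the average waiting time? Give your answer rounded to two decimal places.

15.71

Schedule: | A 0-2 | B 2-5 | C 5-9 | D 9-19 | E 19-34 | F 34-41 | G 41-42 |
Completion: A=2  B=5  C=9  D=19  E=34  F=41  G=42
Waiting times: A=0, B=2, C=5, D=9, E=19, F=34, G=41
Average waiting = (0+2+5+9+19+34+41) / 7 = 110/7 = 15.71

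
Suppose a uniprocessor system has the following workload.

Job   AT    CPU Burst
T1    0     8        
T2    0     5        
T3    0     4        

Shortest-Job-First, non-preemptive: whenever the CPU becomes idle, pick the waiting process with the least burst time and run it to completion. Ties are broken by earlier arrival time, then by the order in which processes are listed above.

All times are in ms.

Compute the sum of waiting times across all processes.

Timeline: | T3 0-4 | T2 4-9 | T1 9-17 |
Completion: T1=17  T2=9  T3=4
Waiting = turnaround − burst: T1=9, T2=4, T3=0
Total waiting = 9 + 4 + 0 = 13

13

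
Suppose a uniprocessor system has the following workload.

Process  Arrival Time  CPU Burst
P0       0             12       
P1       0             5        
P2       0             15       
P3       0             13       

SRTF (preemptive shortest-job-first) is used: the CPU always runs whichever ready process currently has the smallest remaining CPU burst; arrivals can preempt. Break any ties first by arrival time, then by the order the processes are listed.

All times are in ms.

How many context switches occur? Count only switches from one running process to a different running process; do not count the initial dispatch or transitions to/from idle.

3

Schedule: | P1 0-5 | P0 5-17 | P3 17-30 | P2 30-45 |
Completion: P0=17  P1=5  P2=45  P3=30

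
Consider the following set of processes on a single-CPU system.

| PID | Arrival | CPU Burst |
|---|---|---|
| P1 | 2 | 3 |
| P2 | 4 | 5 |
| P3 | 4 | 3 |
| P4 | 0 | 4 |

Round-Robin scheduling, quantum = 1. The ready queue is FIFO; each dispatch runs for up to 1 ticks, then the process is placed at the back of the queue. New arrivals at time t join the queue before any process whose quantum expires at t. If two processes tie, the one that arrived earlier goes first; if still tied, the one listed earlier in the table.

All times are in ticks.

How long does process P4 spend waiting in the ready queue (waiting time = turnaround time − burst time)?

4

Gantt: | P4 0-2 | P1 2-3 | P4 3-4 | P1 4-5 | P2 5-6 | P3 6-7 | P4 7-8 | P1 8-9 | P2 9-10 | P3 10-11 | P2 11-12 | P3 12-13 | P2 13-15 |
Completion: P1=9  P2=15  P3=13  P4=8
Waiting(P4) = turnaround − burst = 8 − 4 = 4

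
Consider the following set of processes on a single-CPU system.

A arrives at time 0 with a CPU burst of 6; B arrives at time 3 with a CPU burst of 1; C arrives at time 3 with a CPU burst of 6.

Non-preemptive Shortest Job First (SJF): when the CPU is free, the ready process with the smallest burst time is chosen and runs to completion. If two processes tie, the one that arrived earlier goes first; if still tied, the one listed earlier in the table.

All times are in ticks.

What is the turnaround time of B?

Schedule: | A 0-6 | B 6-7 | C 7-13 |
Completion: A=6  B=7  C=13
Turnaround(B) = completion − arrival = 7 − 3 = 4

4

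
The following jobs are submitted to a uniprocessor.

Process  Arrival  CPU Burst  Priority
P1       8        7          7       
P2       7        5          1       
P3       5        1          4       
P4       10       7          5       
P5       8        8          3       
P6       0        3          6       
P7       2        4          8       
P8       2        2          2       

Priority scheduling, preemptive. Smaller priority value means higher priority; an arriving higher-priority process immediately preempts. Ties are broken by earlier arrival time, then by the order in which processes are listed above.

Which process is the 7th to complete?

Gantt: | P6 0-2 | P8 2-4 | P6 4-5 | P3 5-6 | P7 6-7 | P2 7-12 | P5 12-20 | P4 20-27 | P1 27-34 | P7 34-37 |
Completion: P1=34  P2=12  P3=6  P4=27  P5=20  P6=5  P7=37  P8=4
Finish order: P8 → P6 → P3 → P2 → P5 → P4 → P1 → P7

P1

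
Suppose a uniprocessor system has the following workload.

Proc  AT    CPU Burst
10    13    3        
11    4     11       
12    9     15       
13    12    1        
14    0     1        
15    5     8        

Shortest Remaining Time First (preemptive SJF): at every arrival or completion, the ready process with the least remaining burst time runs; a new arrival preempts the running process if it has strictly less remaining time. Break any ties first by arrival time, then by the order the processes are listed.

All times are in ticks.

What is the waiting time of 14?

Schedule: | 14 0-1 | idle 1-4 | 11 4-5 | 15 5-13 | 13 13-14 | 10 14-17 | 11 17-27 | 12 27-42 |
Completion: 10=17  11=27  12=42  13=14  14=1  15=13
Waiting(14) = turnaround − burst = 1 − 1 = 0

0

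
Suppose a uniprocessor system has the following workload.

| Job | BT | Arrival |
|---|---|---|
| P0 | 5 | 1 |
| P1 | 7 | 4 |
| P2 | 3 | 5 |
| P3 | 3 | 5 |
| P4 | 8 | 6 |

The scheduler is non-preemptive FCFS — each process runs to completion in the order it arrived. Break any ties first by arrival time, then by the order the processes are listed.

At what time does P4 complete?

27

Gantt: | idle 0-1 | P0 1-6 | P1 6-13 | P2 13-16 | P3 16-19 | P4 19-27 |
Completion: P0=6  P1=13  P2=16  P3=19  P4=27
Turnaround (C−A): P0=5  P1=9  P2=11  P3=14  P4=21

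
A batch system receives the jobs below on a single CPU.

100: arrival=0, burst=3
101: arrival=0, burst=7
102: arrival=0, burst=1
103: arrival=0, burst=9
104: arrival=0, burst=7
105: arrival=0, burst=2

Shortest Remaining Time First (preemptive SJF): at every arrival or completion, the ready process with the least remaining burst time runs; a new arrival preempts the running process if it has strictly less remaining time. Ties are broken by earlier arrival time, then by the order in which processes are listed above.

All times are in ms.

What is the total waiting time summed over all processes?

43

Schedule: | 102 0-1 | 105 1-3 | 100 3-6 | 101 6-13 | 104 13-20 | 103 20-29 |
Completion: 100=6  101=13  102=1  103=29  104=20  105=3
Waiting = turnaround − burst: 100=3, 101=6, 102=0, 103=20, 104=13, 105=1
Total waiting = 3 + 6 + 0 + 20 + 13 + 1 = 43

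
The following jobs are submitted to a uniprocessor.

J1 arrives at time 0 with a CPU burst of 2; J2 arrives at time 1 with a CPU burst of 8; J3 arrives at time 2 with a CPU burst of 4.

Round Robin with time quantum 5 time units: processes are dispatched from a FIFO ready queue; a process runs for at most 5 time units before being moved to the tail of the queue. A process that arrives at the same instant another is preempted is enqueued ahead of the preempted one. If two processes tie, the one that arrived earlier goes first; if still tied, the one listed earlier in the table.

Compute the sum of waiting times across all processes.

Timeline: | J1 0-2 | J2 2-7 | J3 7-11 | J2 11-14 |
Completion: J1=2  J2=14  J3=11
Turnaround (C−A): J1=2  J2=13  J3=9
Waiting = turnaround − burst: J1=0, J2=5, J3=5
Total waiting = 0 + 5 + 5 = 10

10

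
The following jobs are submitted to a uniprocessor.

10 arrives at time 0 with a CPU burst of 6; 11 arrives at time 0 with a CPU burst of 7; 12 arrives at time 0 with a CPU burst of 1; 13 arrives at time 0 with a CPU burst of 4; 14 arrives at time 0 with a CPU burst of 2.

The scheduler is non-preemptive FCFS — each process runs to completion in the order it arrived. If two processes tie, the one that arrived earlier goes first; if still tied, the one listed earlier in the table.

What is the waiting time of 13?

Schedule: | 10 0-6 | 11 6-13 | 12 13-14 | 13 14-18 | 14 18-20 |
Completion: 10=6  11=13  12=14  13=18  14=20
Waiting(13) = turnaround − burst = 18 − 4 = 14

14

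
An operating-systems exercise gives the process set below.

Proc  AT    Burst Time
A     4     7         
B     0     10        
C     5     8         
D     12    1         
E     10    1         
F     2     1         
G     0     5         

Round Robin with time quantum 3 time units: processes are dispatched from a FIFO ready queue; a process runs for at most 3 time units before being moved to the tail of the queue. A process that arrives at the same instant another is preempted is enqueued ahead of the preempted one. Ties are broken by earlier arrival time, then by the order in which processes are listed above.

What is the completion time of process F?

7

Timeline: | B 0-3 | G 3-6 | F 6-7 | B 7-10 | A 10-13 | C 13-16 | G 16-18 | E 18-19 | B 19-22 | D 22-23 | A 23-26 | C 26-29 | B 29-30 | A 30-31 | C 31-33 |
Completion: A=31  B=30  C=33  D=23  E=19  F=7  G=18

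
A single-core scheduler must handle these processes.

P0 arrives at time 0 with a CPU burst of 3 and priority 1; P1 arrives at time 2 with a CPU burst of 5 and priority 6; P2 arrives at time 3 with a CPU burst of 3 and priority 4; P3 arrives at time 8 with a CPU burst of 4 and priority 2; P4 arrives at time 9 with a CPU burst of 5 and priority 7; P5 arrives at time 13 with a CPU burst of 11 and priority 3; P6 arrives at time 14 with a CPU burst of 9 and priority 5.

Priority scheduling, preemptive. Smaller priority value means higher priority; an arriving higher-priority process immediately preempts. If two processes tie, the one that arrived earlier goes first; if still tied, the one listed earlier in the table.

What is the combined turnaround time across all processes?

104

Timeline: | P0 0-3 | P2 3-6 | P1 6-8 | P3 8-12 | P1 12-13 | P5 13-24 | P6 24-33 | P1 33-35 | P4 35-40 |
Completion: P0=3  P1=35  P2=6  P3=12  P4=40  P5=24  P6=33
Turnaround (C−A): P0=3  P1=33  P2=3  P3=4  P4=31  P5=11  P6=19
Turnaround = completion − arrival: P0=3, P1=33, P2=3, P3=4, P4=31, P5=11, P6=19
Total turnaround = 3 + 33 + 3 + 4 + 31 + 11 + 19 = 104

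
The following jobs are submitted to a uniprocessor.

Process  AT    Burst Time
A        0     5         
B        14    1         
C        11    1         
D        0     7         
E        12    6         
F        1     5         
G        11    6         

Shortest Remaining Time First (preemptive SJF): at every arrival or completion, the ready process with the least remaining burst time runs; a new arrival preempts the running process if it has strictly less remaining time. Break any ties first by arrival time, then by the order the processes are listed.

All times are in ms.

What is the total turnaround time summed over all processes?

68

Timeline: | A 0-5 | F 5-10 | D 10-11 | C 11-12 | D 12-14 | B 14-15 | D 15-19 | G 19-25 | E 25-31 |
Completion: A=5  B=15  C=12  D=19  E=31  F=10  G=25
Turnaround = completion − arrival: A=5, B=1, C=1, D=19, E=19, F=9, G=14
Total turnaround = 5 + 1 + 1 + 19 + 19 + 9 + 14 = 68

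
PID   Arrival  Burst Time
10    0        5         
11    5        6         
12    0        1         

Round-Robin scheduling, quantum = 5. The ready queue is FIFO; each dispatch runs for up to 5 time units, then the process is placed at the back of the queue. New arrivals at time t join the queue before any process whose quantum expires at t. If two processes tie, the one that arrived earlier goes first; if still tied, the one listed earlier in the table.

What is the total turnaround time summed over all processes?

18

Gantt: | 10 0-5 | 12 5-6 | 11 6-12 |
Completion: 10=5  11=12  12=6
Turnaround (C−A): 10=5  11=7  12=6
Turnaround = completion − arrival: 10=5, 11=7, 12=6
Total turnaround = 5 + 7 + 6 = 18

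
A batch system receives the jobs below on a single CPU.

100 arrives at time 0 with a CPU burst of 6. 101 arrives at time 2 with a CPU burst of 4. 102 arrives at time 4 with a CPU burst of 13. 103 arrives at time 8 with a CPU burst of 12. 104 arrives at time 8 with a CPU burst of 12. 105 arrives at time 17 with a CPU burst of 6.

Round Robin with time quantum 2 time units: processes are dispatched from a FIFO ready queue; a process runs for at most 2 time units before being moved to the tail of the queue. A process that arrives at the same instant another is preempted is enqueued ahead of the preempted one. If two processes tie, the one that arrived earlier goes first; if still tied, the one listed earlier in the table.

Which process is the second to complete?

100

Timeline: | 100 0-2 | 101 2-4 | 100 4-6 | 102 6-8 | 101 8-10 | 100 10-12 | 103 12-14 | 104 14-16 | 102 16-18 | 103 18-20 | 104 20-22 | 105 22-24 | 102 24-26 | 103 26-28 | 104 28-30 | 105 30-32 | 102 32-34 | 103 34-36 | 104 36-38 | 105 38-40 | 102 40-42 | 103 42-44 | 104 44-46 | 102 46-48 | 103 48-50 | 104 50-52 | 102 52-53 |
Completion: 100=12  101=10  102=53  103=50  104=52  105=40
Finish order: 101 → 100 → 105 → 103 → 104 → 102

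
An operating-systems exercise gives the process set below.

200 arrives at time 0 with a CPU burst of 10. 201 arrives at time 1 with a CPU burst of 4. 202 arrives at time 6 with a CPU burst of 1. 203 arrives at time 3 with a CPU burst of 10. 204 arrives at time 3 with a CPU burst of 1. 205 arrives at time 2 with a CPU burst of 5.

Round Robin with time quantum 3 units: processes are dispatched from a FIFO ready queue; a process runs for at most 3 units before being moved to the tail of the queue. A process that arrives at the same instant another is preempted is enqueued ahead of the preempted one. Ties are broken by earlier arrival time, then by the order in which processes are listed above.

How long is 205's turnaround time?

Schedule: | 200 0-3 | 201 3-6 | 205 6-9 | 203 9-12 | 204 12-13 | 200 13-16 | 202 16-17 | 201 17-18 | 205 18-20 | 203 20-23 | 200 23-26 | 203 26-29 | 200 29-30 | 203 30-31 |
Completion: 200=30  201=18  202=17  203=31  204=13  205=20
Turnaround (C−A): 200=30  201=17  202=11  203=28  204=10  205=18
Turnaround(205) = completion − arrival = 20 − 2 = 18

18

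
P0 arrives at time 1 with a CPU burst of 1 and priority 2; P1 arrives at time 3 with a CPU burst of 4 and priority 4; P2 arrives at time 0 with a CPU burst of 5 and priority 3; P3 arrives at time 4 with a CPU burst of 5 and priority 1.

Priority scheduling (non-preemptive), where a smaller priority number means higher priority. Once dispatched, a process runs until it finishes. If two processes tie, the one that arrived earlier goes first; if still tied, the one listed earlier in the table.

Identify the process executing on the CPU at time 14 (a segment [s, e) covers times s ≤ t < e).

Gantt: | P2 0-5 | P3 5-10 | P0 10-11 | P1 11-15 |
Completion: P0=11  P1=15  P2=5  P3=10
Turnaround (C−A): P0=10  P1=12  P2=5  P3=6

P1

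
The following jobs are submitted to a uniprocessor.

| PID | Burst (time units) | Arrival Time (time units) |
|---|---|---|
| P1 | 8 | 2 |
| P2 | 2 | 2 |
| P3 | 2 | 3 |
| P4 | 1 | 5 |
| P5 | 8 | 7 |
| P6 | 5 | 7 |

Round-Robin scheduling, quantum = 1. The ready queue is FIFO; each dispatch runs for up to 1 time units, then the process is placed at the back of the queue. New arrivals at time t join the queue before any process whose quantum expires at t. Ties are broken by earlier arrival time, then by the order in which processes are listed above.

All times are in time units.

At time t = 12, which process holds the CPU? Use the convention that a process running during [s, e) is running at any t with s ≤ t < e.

P1

Gantt: | idle 0-2 | P1 2-3 | P2 3-4 | P3 4-5 | P1 5-6 | P2 6-7 | P4 7-8 | P3 8-9 | P1 9-10 | P5 10-11 | P6 11-12 | P1 12-13 | P5 13-14 | P6 14-15 | P1 15-16 | P5 16-17 | P6 17-18 | P1 18-19 | P5 19-20 | P6 20-21 | P1 21-22 | P5 22-23 | P6 23-24 | P1 24-25 | P5 25-28 |
Completion: P1=25  P2=7  P3=9  P4=8  P5=28  P6=24
Turnaround (C−A): P1=23  P2=5  P3=6  P4=3  P5=21  P6=17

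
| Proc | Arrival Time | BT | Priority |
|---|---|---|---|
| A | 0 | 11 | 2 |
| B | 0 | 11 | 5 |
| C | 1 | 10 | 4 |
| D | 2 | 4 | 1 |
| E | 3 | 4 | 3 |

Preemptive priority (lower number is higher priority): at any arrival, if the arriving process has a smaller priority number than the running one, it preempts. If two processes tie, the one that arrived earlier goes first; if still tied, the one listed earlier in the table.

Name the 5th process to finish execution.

Gantt: | A 0-2 | D 2-6 | A 6-15 | E 15-19 | C 19-29 | B 29-40 |
Completion: A=15  B=40  C=29  D=6  E=19
Turnaround (C−A): A=15  B=40  C=28  D=4  E=16
Finish order: D → A → E → C → B

B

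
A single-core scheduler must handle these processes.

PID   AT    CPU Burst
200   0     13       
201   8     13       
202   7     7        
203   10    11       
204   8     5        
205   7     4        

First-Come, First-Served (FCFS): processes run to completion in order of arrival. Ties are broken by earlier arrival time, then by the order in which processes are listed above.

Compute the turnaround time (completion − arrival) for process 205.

Gantt: | 200 0-13 | 202 13-20 | 205 20-24 | 201 24-37 | 204 37-42 | 203 42-53 |
Completion: 200=13  201=37  202=20  203=53  204=42  205=24
Turnaround(205) = completion − arrival = 24 − 7 = 17

17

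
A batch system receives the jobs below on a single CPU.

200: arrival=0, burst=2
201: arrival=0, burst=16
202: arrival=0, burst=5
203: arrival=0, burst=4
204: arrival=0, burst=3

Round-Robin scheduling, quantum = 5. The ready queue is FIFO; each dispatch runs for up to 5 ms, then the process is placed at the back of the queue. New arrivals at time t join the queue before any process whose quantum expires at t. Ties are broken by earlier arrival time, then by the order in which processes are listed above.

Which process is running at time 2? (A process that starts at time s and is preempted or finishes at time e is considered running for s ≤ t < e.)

Timeline: | 200 0-2 | 201 2-7 | 202 7-12 | 203 12-16 | 204 16-19 | 201 19-30 |
Completion: 200=2  201=30  202=12  203=16  204=19
Turnaround (C−A): 200=2  201=30  202=12  203=16  204=19

201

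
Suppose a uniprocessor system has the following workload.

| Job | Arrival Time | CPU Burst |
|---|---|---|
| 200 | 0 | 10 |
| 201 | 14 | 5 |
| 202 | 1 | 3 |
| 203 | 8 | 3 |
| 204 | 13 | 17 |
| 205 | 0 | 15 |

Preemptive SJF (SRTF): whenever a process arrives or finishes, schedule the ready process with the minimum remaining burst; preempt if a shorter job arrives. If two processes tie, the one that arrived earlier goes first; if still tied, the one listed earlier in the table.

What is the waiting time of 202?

Timeline: | 200 0-1 | 202 1-4 | 200 4-8 | 203 8-11 | 200 11-16 | 201 16-21 | 205 21-36 | 204 36-53 |
Completion: 200=16  201=21  202=4  203=11  204=53  205=36
Turnaround (C−A): 200=16  201=7  202=3  203=3  204=40  205=36
Waiting(202) = turnaround − burst = 3 − 3 = 0

0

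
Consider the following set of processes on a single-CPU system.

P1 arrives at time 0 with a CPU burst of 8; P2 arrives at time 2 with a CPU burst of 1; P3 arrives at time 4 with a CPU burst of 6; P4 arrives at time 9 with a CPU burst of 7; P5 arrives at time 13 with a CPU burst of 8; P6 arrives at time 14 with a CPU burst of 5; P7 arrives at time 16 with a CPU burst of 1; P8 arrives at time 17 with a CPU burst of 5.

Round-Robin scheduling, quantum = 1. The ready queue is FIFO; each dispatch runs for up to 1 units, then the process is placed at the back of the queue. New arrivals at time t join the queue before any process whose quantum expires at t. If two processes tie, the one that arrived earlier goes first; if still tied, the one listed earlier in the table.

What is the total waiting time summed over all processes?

98

Schedule: | P1 0-2 | P2 2-3 | P1 3-4 | P3 4-5 | P1 5-6 | P3 6-7 | P1 7-8 | P3 8-9 | P1 9-10 | P4 10-11 | P3 11-12 | P1 12-13 | P4 13-14 | P3 14-15 | P5 15-16 | P1 16-17 | P6 17-18 | P4 18-19 | P3 19-20 | P7 20-21 | P5 21-22 | P8 22-23 | P6 23-24 | P4 24-25 | P5 25-26 | P8 26-27 | P6 27-28 | P4 28-29 | P5 29-30 | P8 30-31 | P6 31-32 | P4 32-33 | P5 33-34 | P8 34-35 | P6 35-36 | P4 36-37 | P5 37-38 | P8 38-39 | P5 39-41 |
Completion: P1=17  P2=3  P3=20  P4=37  P5=41  P6=36  P7=21  P8=39
Waiting = turnaround − burst: P1=9, P2=0, P3=10, P4=21, P5=20, P6=17, P7=4, P8=17
Total waiting = 9 + 0 + 10 + 21 + 20 + 17 + 4 + 17 = 98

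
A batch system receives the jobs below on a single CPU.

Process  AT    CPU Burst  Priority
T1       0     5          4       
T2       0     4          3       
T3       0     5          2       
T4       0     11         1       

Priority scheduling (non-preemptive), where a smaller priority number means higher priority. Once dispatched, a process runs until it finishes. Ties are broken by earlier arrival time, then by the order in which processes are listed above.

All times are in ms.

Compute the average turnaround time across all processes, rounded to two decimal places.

18.00

Schedule: | T4 0-11 | T3 11-16 | T2 16-20 | T1 20-25 |
Completion: T1=25  T2=20  T3=16  T4=11
Turnaround (C−A): T1=25  T2=20  T3=16  T4=11
Turnaround times: T1=25, T2=20, T3=16, T4=11
Average turnaround = (25+20+16+11) / 4 = 72/4 = 18.00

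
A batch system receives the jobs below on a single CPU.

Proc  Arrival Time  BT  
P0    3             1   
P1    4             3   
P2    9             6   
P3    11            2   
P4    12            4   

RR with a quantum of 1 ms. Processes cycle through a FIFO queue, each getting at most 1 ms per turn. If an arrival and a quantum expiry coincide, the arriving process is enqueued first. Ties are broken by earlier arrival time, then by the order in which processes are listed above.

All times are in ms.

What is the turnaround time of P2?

Timeline: | idle 0-3 | P0 3-4 | P1 4-7 | idle 7-9 | P2 9-11 | P3 11-12 | P2 12-13 | P4 13-14 | P3 14-15 | P2 15-16 | P4 16-17 | P2 17-18 | P4 18-19 | P2 19-20 | P4 20-21 |
Completion: P0=4  P1=7  P2=20  P3=15  P4=21
Turnaround (C−A): P0=1  P1=3  P2=11  P3=4  P4=9
Turnaround(P2) = completion − arrival = 20 − 9 = 11

11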